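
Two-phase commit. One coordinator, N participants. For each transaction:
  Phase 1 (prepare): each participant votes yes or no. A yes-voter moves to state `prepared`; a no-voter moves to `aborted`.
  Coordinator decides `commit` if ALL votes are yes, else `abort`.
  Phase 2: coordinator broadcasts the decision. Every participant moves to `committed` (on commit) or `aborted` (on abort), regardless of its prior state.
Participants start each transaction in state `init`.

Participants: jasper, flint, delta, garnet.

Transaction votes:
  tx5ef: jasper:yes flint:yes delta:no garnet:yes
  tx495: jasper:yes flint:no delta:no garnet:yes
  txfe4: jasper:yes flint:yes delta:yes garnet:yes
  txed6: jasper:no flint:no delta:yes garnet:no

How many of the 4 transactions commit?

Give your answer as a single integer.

tx5ef: no from delta -> abort (commits=0)
tx495: no from flint, delta -> abort (commits=0)
txfe4: all yes -> commit (commits=1)
txed6: no from jasper, flint, garnet -> abort (commits=1)

Answer: 1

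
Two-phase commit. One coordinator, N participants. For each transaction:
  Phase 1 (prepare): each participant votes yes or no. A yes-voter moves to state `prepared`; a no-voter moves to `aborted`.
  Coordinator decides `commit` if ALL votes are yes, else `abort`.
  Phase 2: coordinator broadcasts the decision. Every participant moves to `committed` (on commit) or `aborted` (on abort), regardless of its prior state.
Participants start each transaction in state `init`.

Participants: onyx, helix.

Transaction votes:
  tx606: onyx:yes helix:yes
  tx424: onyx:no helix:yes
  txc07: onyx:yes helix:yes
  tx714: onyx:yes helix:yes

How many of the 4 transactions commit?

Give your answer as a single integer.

tx606: all yes -> commit (commits=1)
tx424: no from onyx -> abort (commits=1)
txc07: all yes -> commit (commits=2)
tx714: all yes -> commit (commits=3)

Answer: 3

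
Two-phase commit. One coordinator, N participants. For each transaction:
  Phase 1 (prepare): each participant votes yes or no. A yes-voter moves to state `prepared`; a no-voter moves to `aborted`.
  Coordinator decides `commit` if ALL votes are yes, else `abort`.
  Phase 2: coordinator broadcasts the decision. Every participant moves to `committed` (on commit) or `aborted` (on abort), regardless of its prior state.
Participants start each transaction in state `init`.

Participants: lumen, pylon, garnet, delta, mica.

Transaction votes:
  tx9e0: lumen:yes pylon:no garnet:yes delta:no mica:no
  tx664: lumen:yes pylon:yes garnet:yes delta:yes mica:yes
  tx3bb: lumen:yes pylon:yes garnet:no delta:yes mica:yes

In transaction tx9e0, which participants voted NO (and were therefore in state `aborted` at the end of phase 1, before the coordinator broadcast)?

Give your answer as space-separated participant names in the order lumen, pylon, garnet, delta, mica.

Txn tx9e0 phase 1: lumen yes -> prepared; pylon no -> aborted; garnet yes -> prepared; delta no -> aborted; mica no -> aborted

Answer: pylon delta mica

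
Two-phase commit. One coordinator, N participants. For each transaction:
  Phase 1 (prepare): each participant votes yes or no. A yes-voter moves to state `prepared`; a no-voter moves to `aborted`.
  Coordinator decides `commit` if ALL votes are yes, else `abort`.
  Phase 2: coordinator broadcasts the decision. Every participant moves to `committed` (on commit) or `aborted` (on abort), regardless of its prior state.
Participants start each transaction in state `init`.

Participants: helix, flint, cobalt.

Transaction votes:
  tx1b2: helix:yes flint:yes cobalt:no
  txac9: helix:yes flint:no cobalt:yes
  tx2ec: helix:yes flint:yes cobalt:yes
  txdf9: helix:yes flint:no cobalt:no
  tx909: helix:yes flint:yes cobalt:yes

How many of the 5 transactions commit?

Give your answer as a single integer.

tx1b2: no from cobalt -> abort (commits=0)
txac9: no from flint -> abort (commits=0)
tx2ec: all yes -> commit (commits=1)
txdf9: no from flint, cobalt -> abort (commits=1)
tx909: all yes -> commit (commits=2)

Answer: 2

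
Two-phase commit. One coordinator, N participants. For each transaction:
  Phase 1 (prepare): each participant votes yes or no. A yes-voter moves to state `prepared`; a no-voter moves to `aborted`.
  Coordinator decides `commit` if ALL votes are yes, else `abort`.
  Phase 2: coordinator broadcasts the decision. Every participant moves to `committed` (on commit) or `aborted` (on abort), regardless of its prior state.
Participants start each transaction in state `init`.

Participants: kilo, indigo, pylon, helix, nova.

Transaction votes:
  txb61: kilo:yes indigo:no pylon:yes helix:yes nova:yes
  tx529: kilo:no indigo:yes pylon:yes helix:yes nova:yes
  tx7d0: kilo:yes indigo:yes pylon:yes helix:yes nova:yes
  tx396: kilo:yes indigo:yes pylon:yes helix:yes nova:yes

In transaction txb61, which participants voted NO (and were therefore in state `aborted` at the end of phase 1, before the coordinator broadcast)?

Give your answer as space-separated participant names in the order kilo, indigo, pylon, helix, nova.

Txn txb61 phase 1: kilo yes -> prepared; indigo no -> aborted; pylon yes -> prepared; helix yes -> prepared; nova yes -> prepared

Answer: indigo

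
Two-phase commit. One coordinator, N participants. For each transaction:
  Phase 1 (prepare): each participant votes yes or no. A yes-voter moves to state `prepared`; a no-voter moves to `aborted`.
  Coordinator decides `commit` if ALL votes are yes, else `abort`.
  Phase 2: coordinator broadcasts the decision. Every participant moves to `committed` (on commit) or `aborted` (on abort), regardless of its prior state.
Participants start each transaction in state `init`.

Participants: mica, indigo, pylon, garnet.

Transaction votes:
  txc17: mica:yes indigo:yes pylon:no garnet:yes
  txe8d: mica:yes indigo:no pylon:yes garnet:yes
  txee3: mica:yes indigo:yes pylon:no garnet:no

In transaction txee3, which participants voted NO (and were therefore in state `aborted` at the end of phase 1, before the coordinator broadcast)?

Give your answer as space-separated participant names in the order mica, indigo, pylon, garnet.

Answer: pylon garnet

Derivation:
Txn txee3 phase 1: mica yes -> prepared; indigo yes -> prepared; pylon no -> aborted; garnet no -> aborted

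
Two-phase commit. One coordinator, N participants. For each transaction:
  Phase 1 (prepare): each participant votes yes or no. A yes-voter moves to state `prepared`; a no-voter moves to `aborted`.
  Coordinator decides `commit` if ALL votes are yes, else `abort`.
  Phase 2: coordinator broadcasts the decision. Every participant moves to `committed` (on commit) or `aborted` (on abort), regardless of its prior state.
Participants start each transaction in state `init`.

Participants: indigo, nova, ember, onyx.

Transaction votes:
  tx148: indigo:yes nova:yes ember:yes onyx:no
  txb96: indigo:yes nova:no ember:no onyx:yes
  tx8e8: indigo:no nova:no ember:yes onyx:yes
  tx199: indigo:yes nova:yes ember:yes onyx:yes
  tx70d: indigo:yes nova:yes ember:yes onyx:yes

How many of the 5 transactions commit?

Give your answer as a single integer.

tx148: no from onyx -> abort (commits=0)
txb96: no from nova, ember -> abort (commits=0)
tx8e8: no from indigo, nova -> abort (commits=0)
tx199: all yes -> commit (commits=1)
tx70d: all yes -> commit (commits=2)

Answer: 2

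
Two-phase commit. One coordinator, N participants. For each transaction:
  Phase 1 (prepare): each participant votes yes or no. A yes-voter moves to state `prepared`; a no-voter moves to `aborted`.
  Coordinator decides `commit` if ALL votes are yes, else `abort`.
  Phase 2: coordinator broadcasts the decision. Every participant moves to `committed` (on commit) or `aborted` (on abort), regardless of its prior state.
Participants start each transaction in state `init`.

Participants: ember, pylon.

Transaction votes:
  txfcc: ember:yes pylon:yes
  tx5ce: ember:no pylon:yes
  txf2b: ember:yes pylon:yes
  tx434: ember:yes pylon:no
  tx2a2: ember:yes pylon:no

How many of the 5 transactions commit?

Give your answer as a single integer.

txfcc: all yes -> commit (commits=1)
tx5ce: no from ember -> abort (commits=1)
txf2b: all yes -> commit (commits=2)
tx434: no from pylon -> abort (commits=2)
tx2a2: no from pylon -> abort (commits=2)

Answer: 2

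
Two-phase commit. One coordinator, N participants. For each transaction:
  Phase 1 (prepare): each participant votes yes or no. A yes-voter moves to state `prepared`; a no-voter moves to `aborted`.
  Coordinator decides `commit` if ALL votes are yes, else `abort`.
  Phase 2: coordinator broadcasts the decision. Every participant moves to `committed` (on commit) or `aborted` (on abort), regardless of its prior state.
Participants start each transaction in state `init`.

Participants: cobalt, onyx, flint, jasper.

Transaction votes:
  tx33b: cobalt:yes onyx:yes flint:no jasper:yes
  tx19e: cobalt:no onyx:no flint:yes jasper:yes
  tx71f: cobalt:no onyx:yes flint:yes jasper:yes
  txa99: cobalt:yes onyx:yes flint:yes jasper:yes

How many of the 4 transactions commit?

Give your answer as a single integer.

Answer: 1

Derivation:
tx33b: no from flint -> abort (commits=0)
tx19e: no from cobalt, onyx -> abort (commits=0)
tx71f: no from cobalt -> abort (commits=0)
txa99: all yes -> commit (commits=1)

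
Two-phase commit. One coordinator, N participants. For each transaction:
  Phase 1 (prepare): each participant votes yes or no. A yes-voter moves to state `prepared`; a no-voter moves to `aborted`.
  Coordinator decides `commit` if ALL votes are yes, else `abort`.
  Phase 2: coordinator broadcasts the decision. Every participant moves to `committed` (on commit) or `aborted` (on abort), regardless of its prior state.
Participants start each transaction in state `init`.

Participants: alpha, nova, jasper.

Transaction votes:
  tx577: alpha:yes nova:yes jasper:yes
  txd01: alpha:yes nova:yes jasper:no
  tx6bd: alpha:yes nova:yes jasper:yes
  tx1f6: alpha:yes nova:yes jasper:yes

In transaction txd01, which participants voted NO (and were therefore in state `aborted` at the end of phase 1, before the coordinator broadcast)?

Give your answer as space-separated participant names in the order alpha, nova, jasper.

Txn txd01 phase 1: alpha yes -> prepared; nova yes -> prepared; jasper no -> aborted

Answer: jasper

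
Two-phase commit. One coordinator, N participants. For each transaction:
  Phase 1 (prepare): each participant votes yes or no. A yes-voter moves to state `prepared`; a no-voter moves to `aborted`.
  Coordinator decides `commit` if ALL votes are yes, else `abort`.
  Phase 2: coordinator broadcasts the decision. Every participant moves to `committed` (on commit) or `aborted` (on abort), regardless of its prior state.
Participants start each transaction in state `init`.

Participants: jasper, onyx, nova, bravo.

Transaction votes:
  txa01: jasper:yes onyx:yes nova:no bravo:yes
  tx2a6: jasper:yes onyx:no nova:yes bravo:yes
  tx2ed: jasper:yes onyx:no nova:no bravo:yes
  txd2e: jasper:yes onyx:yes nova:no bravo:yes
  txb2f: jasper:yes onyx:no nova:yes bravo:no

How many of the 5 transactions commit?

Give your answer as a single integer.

txa01: no from nova -> abort (commits=0)
tx2a6: no from onyx -> abort (commits=0)
tx2ed: no from onyx, nova -> abort (commits=0)
txd2e: no from nova -> abort (commits=0)
txb2f: no from onyx, bravo -> abort (commits=0)

Answer: 0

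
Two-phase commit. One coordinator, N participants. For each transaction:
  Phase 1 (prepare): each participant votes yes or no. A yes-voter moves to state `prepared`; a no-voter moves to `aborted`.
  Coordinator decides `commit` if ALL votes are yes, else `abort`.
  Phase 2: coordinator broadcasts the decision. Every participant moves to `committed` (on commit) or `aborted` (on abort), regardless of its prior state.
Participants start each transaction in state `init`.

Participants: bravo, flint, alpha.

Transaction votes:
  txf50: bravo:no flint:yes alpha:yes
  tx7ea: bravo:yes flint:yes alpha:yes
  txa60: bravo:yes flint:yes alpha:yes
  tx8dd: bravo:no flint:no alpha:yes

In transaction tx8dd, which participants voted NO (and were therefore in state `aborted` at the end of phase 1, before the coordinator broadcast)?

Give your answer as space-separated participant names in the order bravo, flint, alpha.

Txn tx8dd phase 1: bravo no -> aborted; flint no -> aborted; alpha yes -> prepared

Answer: bravo flint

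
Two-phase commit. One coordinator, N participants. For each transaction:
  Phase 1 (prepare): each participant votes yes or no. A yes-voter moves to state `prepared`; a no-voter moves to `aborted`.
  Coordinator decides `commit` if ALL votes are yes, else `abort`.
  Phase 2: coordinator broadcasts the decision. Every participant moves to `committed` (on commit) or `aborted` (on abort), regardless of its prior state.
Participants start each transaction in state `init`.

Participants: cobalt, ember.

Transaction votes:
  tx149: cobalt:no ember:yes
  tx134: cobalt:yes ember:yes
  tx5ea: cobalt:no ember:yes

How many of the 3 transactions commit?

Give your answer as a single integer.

tx149: no from cobalt -> abort (commits=0)
tx134: all yes -> commit (commits=1)
tx5ea: no from cobalt -> abort (commits=1)

Answer: 1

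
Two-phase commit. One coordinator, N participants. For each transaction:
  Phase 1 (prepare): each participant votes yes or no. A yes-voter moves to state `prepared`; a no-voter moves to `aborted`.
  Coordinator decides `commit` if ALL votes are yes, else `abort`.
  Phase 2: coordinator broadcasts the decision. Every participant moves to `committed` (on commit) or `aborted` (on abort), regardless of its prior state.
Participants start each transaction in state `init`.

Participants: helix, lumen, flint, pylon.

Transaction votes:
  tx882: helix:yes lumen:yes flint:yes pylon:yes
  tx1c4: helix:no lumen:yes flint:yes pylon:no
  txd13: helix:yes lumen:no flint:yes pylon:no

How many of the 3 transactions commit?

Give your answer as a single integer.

Answer: 1

Derivation:
tx882: all yes -> commit (commits=1)
tx1c4: no from helix, pylon -> abort (commits=1)
txd13: no from lumen, pylon -> abort (commits=1)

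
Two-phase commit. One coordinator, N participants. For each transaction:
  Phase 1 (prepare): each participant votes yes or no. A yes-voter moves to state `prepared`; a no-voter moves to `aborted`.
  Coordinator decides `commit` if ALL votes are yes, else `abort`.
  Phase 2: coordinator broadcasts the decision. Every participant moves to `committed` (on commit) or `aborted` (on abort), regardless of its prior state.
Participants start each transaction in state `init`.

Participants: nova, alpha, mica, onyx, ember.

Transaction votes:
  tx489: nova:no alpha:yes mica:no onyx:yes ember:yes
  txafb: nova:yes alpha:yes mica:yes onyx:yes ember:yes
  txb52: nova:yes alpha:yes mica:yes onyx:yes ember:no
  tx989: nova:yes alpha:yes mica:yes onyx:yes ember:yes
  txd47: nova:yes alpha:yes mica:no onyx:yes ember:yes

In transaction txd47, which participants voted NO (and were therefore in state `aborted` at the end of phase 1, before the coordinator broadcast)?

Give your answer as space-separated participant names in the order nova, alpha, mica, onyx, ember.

Answer: mica

Derivation:
Txn txd47 phase 1: nova yes -> prepared; alpha yes -> prepared; mica no -> aborted; onyx yes -> prepared; ember yes -> prepared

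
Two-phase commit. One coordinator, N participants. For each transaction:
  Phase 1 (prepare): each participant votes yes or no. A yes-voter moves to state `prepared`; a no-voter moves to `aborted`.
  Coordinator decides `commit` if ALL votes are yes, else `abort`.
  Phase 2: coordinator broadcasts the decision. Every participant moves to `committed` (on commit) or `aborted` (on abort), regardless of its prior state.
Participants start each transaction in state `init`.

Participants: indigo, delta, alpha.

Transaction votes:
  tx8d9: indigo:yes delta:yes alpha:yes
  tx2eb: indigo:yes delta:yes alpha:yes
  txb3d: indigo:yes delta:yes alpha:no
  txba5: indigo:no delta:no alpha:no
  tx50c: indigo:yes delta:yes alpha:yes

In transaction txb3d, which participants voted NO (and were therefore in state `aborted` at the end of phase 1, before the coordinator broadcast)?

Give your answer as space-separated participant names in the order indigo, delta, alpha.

Answer: alpha

Derivation:
Txn txb3d phase 1: indigo yes -> prepared; delta yes -> prepared; alpha no -> aborted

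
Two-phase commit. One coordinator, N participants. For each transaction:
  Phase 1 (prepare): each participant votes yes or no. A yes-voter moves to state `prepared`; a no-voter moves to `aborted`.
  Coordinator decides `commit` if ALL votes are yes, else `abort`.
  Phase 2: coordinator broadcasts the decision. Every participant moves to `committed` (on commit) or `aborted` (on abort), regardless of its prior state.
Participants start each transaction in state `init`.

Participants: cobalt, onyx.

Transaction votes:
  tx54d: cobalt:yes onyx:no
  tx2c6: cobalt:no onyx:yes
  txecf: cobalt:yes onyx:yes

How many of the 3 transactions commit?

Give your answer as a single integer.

tx54d: no from onyx -> abort (commits=0)
tx2c6: no from cobalt -> abort (commits=0)
txecf: all yes -> commit (commits=1)

Answer: 1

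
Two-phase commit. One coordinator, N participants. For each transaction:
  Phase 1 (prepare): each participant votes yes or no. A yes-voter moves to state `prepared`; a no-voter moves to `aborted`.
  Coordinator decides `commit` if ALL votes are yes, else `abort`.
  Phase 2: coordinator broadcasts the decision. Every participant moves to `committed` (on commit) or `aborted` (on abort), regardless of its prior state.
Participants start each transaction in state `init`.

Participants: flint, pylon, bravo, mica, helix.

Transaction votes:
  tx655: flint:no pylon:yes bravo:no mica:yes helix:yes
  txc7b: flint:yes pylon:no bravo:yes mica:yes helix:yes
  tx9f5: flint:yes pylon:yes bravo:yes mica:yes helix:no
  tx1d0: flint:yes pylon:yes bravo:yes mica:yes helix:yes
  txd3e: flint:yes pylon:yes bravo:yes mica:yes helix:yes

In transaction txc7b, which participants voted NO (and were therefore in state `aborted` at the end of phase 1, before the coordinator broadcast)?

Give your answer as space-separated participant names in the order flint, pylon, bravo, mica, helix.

Answer: pylon

Derivation:
Txn txc7b phase 1: flint yes -> prepared; pylon no -> aborted; bravo yes -> prepared; mica yes -> prepared; helix yes -> prepared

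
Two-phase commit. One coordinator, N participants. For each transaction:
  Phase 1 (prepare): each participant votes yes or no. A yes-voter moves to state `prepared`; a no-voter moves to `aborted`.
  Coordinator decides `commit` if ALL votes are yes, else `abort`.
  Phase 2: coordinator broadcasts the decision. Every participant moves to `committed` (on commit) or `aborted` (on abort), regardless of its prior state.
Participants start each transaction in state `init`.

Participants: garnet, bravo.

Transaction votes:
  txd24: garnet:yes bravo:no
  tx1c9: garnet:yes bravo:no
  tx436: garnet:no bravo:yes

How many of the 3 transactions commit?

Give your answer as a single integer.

txd24: no from bravo -> abort (commits=0)
tx1c9: no from bravo -> abort (commits=0)
tx436: no from garnet -> abort (commits=0)

Answer: 0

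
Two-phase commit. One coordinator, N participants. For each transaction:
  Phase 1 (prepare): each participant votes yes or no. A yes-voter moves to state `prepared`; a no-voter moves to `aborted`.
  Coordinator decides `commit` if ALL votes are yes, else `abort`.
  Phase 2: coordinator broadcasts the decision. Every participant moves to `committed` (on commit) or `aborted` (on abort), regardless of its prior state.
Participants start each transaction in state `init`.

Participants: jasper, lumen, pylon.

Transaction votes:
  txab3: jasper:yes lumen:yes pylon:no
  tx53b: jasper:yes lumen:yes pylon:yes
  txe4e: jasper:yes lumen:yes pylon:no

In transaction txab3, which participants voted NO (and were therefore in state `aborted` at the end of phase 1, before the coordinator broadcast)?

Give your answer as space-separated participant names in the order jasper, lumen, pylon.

Answer: pylon

Derivation:
Txn txab3 phase 1: jasper yes -> prepared; lumen yes -> prepared; pylon no -> aborted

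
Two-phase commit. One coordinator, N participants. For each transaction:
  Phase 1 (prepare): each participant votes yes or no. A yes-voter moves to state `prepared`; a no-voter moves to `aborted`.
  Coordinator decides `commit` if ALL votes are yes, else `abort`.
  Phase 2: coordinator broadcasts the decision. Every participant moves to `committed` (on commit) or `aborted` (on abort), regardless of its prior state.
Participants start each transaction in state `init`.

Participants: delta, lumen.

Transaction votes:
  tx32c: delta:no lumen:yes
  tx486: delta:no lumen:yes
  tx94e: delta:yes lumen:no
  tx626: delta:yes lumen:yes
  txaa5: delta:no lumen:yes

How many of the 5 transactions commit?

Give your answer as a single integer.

Answer: 1

Derivation:
tx32c: no from delta -> abort (commits=0)
tx486: no from delta -> abort (commits=0)
tx94e: no from lumen -> abort (commits=0)
tx626: all yes -> commit (commits=1)
txaa5: no from delta -> abort (commits=1)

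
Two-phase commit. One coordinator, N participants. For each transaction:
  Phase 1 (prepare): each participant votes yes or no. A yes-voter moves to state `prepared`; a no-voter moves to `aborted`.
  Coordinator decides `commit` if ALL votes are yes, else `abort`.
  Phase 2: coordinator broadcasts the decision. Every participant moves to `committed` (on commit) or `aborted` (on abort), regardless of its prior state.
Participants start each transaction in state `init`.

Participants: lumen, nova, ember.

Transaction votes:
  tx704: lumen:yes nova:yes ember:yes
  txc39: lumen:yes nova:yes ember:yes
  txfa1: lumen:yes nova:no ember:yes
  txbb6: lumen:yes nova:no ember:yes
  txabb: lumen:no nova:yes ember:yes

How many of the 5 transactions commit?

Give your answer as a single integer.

tx704: all yes -> commit (commits=1)
txc39: all yes -> commit (commits=2)
txfa1: no from nova -> abort (commits=2)
txbb6: no from nova -> abort (commits=2)
txabb: no from lumen -> abort (commits=2)

Answer: 2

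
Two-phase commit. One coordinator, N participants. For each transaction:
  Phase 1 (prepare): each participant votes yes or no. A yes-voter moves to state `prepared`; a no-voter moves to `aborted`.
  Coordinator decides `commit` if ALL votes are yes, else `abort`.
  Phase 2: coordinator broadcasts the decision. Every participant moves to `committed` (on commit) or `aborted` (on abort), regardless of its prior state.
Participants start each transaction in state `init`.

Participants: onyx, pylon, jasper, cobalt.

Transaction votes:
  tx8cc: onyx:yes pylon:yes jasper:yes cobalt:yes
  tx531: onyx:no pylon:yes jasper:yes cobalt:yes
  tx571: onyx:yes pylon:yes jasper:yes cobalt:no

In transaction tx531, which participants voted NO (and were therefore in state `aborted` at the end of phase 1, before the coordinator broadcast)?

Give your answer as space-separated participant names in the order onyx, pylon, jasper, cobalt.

Txn tx531 phase 1: onyx no -> aborted; pylon yes -> prepared; jasper yes -> prepared; cobalt yes -> prepared

Answer: onyx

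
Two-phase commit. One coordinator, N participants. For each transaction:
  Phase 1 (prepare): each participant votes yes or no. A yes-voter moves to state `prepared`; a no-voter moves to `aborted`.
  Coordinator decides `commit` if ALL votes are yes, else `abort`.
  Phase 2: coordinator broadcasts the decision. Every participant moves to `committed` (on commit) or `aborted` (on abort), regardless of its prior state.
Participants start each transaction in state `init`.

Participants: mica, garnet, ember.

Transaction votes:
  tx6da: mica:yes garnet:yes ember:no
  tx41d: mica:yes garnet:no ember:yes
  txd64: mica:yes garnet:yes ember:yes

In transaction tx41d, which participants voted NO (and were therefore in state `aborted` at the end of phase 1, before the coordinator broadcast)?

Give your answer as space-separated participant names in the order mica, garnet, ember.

Answer: garnet

Derivation:
Txn tx41d phase 1: mica yes -> prepared; garnet no -> aborted; ember yes -> prepared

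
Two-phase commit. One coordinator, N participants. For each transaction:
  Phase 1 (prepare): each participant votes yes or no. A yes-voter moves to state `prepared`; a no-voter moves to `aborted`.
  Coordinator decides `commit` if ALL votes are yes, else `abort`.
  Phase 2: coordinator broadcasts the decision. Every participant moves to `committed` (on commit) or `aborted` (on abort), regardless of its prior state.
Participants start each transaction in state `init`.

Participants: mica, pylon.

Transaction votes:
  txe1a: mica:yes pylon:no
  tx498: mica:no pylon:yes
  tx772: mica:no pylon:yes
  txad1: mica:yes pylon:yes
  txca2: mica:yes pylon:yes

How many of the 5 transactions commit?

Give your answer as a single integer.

txe1a: no from pylon -> abort (commits=0)
tx498: no from mica -> abort (commits=0)
tx772: no from mica -> abort (commits=0)
txad1: all yes -> commit (commits=1)
txca2: all yes -> commit (commits=2)

Answer: 2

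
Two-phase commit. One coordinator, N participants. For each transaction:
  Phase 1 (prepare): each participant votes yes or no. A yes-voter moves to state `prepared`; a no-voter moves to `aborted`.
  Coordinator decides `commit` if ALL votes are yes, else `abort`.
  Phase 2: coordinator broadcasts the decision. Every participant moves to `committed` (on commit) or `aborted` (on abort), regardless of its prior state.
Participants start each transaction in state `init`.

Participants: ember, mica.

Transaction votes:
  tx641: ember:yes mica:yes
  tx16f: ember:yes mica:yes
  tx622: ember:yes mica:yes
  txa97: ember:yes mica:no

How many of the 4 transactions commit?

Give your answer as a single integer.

tx641: all yes -> commit (commits=1)
tx16f: all yes -> commit (commits=2)
tx622: all yes -> commit (commits=3)
txa97: no from mica -> abort (commits=3)

Answer: 3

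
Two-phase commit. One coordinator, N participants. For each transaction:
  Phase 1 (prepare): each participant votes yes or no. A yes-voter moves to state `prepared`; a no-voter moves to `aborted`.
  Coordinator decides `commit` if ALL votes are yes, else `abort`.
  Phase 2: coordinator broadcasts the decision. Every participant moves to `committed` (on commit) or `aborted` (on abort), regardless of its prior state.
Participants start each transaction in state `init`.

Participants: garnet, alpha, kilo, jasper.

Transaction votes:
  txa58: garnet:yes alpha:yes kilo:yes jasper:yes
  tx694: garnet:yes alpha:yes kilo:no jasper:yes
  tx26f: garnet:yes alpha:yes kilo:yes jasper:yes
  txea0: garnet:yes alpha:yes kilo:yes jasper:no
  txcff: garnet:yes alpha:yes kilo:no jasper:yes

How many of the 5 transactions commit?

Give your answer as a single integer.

txa58: all yes -> commit (commits=1)
tx694: no from kilo -> abort (commits=1)
tx26f: all yes -> commit (commits=2)
txea0: no from jasper -> abort (commits=2)
txcff: no from kilo -> abort (commits=2)

Answer: 2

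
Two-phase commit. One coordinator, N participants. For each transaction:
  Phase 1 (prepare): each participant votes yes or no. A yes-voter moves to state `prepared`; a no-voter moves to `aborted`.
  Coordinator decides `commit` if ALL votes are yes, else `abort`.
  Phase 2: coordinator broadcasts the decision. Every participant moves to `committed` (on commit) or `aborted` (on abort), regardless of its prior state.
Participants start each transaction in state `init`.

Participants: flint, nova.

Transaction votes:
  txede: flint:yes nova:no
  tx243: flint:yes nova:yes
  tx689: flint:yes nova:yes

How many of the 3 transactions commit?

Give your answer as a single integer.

Answer: 2

Derivation:
txede: no from nova -> abort (commits=0)
tx243: all yes -> commit (commits=1)
tx689: all yes -> commit (commits=2)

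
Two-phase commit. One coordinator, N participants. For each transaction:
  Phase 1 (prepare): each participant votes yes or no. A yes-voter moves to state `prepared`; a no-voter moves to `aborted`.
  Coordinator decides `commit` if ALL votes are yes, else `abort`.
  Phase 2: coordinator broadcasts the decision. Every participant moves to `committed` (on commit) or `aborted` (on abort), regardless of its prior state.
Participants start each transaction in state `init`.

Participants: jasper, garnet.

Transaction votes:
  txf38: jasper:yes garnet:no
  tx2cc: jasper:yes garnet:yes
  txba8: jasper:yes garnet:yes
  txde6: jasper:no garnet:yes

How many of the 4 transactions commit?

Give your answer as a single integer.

Answer: 2

Derivation:
txf38: no from garnet -> abort (commits=0)
tx2cc: all yes -> commit (commits=1)
txba8: all yes -> commit (commits=2)
txde6: no from jasper -> abort (commits=2)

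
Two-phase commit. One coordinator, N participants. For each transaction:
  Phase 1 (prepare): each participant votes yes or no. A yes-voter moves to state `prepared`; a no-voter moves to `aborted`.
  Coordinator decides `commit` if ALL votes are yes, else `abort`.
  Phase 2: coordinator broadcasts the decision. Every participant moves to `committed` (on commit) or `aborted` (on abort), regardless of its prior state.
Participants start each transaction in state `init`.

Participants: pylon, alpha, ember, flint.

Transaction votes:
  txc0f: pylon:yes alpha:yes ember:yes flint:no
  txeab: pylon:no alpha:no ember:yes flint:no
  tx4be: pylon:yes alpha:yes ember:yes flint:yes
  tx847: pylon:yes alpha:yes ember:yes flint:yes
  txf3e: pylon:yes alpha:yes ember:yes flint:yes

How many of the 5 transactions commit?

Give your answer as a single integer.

txc0f: no from flint -> abort (commits=0)
txeab: no from pylon, alpha, flint -> abort (commits=0)
tx4be: all yes -> commit (commits=1)
tx847: all yes -> commit (commits=2)
txf3e: all yes -> commit (commits=3)

Answer: 3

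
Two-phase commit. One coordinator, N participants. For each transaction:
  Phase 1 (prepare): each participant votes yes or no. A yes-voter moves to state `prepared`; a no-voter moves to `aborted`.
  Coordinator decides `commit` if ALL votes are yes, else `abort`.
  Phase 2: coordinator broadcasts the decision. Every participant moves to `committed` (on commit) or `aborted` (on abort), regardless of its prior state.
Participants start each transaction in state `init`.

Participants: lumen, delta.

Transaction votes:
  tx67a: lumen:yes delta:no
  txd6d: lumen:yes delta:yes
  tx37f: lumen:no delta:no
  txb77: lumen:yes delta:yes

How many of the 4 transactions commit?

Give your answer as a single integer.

tx67a: no from delta -> abort (commits=0)
txd6d: all yes -> commit (commits=1)
tx37f: no from lumen, delta -> abort (commits=1)
txb77: all yes -> commit (commits=2)

Answer: 2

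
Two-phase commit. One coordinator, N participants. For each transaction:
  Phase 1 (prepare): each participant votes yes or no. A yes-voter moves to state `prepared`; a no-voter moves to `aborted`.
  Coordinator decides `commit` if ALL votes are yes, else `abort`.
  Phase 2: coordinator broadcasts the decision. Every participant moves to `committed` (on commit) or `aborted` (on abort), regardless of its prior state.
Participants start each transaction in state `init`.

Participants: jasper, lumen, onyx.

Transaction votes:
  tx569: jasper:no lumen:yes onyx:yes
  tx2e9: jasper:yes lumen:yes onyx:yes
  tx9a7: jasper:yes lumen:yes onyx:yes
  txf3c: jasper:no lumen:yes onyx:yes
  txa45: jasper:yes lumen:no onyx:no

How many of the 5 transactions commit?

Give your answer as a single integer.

tx569: no from jasper -> abort (commits=0)
tx2e9: all yes -> commit (commits=1)
tx9a7: all yes -> commit (commits=2)
txf3c: no from jasper -> abort (commits=2)
txa45: no from lumen, onyx -> abort (commits=2)

Answer: 2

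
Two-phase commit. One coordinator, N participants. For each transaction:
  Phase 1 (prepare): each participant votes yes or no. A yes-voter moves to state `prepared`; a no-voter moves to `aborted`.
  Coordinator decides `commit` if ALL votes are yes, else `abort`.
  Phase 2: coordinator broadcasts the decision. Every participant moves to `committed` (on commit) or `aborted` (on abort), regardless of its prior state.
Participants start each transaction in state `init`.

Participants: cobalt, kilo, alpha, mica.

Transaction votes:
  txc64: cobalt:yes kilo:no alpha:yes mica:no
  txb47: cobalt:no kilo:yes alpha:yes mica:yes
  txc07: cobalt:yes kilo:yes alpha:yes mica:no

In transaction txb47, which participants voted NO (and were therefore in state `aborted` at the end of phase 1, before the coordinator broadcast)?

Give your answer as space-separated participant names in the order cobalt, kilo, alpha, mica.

Answer: cobalt

Derivation:
Txn txb47 phase 1: cobalt no -> aborted; kilo yes -> prepared; alpha yes -> prepared; mica yes -> prepared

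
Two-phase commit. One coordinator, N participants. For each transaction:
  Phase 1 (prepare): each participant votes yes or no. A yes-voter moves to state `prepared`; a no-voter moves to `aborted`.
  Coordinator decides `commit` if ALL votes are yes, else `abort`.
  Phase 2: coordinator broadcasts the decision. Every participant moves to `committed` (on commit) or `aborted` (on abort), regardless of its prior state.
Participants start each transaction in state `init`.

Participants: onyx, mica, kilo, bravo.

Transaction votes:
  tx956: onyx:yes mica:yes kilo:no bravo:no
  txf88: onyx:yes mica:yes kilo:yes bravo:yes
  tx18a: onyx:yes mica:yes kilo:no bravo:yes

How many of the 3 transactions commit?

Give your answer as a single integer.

Answer: 1

Derivation:
tx956: no from kilo, bravo -> abort (commits=0)
txf88: all yes -> commit (commits=1)
tx18a: no from kilo -> abort (commits=1)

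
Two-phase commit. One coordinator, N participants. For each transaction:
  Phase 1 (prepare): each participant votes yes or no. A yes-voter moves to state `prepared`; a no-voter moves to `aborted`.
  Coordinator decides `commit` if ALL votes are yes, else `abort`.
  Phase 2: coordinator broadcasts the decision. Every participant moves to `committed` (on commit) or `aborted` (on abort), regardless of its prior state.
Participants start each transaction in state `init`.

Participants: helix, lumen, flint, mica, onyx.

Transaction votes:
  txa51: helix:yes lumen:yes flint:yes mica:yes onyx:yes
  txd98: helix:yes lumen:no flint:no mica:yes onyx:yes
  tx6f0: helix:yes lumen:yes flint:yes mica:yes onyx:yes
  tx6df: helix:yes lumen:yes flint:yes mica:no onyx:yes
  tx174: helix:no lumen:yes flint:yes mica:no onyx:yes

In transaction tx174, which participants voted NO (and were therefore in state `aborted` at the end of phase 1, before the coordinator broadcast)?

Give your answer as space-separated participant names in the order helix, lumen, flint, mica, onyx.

Txn tx174 phase 1: helix no -> aborted; lumen yes -> prepared; flint yes -> prepared; mica no -> aborted; onyx yes -> prepared

Answer: helix mica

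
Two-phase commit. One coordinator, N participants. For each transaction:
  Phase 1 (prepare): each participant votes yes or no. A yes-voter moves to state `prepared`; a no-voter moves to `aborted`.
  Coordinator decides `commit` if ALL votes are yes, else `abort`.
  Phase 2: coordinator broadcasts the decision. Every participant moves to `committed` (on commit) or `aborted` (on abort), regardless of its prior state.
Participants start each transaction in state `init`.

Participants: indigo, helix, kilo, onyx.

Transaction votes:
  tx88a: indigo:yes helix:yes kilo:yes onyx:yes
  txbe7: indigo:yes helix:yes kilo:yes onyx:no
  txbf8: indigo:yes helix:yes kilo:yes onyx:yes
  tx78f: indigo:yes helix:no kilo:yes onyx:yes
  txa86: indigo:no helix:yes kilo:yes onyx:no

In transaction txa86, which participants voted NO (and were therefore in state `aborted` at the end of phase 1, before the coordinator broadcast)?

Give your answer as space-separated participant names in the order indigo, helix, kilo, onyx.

Txn txa86 phase 1: indigo no -> aborted; helix yes -> prepared; kilo yes -> prepared; onyx no -> aborted

Answer: indigo onyx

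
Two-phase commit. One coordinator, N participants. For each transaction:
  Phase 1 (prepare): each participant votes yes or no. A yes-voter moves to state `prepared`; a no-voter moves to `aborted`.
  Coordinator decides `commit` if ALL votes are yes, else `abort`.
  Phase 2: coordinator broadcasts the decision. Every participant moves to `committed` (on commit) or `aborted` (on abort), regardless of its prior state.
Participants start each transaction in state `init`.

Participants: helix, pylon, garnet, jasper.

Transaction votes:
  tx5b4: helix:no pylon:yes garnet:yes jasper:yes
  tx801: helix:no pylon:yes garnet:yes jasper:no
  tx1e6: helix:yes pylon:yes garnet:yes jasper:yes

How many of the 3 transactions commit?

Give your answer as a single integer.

Answer: 1

Derivation:
tx5b4: no from helix -> abort (commits=0)
tx801: no from helix, jasper -> abort (commits=0)
tx1e6: all yes -> commit (commits=1)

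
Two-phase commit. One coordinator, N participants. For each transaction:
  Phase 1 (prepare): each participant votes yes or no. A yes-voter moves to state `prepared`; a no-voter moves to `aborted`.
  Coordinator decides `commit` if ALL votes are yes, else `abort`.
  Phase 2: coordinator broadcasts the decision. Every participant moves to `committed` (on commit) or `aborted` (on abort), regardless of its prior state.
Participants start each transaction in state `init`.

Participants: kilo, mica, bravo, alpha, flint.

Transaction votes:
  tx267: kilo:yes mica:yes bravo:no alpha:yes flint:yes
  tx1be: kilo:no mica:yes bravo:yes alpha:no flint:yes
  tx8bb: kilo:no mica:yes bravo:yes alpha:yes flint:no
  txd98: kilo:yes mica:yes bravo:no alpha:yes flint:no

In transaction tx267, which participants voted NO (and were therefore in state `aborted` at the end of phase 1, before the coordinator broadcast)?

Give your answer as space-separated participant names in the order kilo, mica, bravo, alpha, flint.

Txn tx267 phase 1: kilo yes -> prepared; mica yes -> prepared; bravo no -> aborted; alpha yes -> prepared; flint yes -> prepared

Answer: bravo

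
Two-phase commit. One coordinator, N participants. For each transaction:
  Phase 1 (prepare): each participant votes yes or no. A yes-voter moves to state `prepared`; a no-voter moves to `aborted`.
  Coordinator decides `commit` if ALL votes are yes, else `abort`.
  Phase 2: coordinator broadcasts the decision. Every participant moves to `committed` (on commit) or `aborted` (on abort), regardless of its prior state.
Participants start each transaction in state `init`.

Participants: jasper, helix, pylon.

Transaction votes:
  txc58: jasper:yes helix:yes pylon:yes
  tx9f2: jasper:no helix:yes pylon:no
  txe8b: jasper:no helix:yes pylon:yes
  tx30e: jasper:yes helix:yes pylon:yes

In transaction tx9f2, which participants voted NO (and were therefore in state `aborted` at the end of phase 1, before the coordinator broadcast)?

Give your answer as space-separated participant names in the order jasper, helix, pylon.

Txn tx9f2 phase 1: jasper no -> aborted; helix yes -> prepared; pylon no -> aborted

Answer: jasper pylon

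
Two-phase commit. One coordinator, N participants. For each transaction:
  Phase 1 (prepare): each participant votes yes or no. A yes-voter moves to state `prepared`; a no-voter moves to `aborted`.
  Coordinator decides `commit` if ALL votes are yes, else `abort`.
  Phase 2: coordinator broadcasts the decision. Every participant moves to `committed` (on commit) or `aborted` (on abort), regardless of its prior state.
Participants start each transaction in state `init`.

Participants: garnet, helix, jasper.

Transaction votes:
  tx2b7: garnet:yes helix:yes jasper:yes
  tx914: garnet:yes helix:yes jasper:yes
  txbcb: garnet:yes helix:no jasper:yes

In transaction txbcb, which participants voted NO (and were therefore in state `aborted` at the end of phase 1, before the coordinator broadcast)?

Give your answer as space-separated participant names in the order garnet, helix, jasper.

Answer: helix

Derivation:
Txn txbcb phase 1: garnet yes -> prepared; helix no -> aborted; jasper yes -> prepared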